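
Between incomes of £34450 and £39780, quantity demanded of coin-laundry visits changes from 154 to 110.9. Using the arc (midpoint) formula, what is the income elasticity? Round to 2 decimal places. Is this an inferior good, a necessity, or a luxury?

ΔQ = 110.9 − 154 = -43.1; midpoint Q̄ = (154 + 110.9)/2 = 132.45.
ΔI = 39780 − 34450 = 5330; midpoint Ī = (34450 + 39780)/2 = 37115.
η = (ΔQ/Q̄) ÷ (ΔI/Ī) = (-43.1/132.45) ÷ (5330/37115) = -2.27.
η < 0 ⇒ inferior good.

-2.27 (inferior good)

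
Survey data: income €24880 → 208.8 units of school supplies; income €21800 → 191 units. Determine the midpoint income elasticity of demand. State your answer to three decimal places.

ΔQ = 191 − 208.8 = -17.8; midpoint Q̄ = (208.8 + 191)/2 = 199.9.
ΔI = 21800 − 24880 = -3080; midpoint Ī = (24880 + 21800)/2 = 23340.
η = (ΔQ/Q̄) ÷ (ΔI/Ī) = (-17.8/199.9) ÷ (-3080/23340) = 0.675.

0.675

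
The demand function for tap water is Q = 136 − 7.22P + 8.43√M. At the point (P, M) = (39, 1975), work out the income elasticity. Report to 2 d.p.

At P = 39, M = 1975: Q = 229.057.
Holding P constant, ∂Q/∂M = 8.43/(2√M) = 0.0948449.
η_M = (∂Q/∂M)·(M/Q) = 0.0948449 × (1975/229.057) = 0.82.

0.82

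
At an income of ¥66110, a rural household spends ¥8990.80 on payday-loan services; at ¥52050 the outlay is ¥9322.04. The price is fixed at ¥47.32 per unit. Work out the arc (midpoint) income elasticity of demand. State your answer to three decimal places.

With a constant price, Q₁ = 8990.80/47.32 = 190.000 and Q₂ = 9322.04/47.32 = 197.000 (equivalently, work directly with expenditure since P cancels).
Midpoint %ΔQ = (9322.04 − 8990.80)/9156.42 = 0.03618; midpoint %ΔI = (52050 − 66110)/59080 = -0.23798.
η = 0.03618 / -0.23798 = -0.152.

-0.152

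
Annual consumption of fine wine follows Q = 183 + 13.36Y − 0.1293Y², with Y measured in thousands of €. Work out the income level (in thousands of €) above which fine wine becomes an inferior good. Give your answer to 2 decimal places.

dQ/dY = 13.36 − 0.2586Y.
The good is inferior where dQ/dY < 0. Setting dQ/dY = 0 gives Y = 13.36 / 0.2586 = 51.66.

51.66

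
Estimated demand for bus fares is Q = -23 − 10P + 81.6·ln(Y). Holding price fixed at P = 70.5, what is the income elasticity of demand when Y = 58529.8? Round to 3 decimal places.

0.486

At P = 70.5, Y = 58529.8: Q = 167.747.
Holding P constant, ∂Q/∂Y = 81.6/Y = 0.00139416.
η_Y = (∂Q/∂Y)·(Y/Q) = 0.00139416 × (58529.8/167.747) = 0.486.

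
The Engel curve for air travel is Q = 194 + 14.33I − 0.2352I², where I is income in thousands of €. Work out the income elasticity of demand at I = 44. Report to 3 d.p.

-0.759

At I = 44: Q = 369.1728.
dQ/dI = 14.33 − 0.4704I = -6.36760.
η = (dQ/dI)·(I/Q) = -6.36760 × (44/369.1728) = -0.759.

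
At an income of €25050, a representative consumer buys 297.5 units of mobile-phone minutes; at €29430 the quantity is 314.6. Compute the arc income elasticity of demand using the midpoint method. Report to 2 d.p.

ΔQ = 314.6 − 297.5 = 17.1; midpoint Q̄ = (297.5 + 314.6)/2 = 306.05.
ΔI = 29430 − 25050 = 4380; midpoint Ī = (25050 + 29430)/2 = 27240.
η = (ΔQ/Q̄) ÷ (ΔI/Ī) = (17.1/306.05) ÷ (4380/27240) = 0.35.

0.35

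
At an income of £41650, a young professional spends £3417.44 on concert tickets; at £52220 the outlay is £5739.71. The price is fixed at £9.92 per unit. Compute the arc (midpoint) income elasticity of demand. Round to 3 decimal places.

2.252

With a constant price, Q₁ = 3417.44/9.92 = 344.500 and Q₂ = 5739.71/9.92 = 578.600 (equivalently, work directly with expenditure since P cancels).
Midpoint %ΔQ = (5739.71 − 3417.44)/4578.58 = 0.50720; midpoint %ΔI = (52220 − 41650)/46935 = 0.22521.
η = 0.50720 / 0.22521 = 2.252.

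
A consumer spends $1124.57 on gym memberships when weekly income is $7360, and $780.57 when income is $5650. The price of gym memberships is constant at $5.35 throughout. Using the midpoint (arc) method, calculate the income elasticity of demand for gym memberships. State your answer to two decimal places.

1.37

With a constant price, Q₁ = 1124.57/5.35 = 210.200 and Q₂ = 780.57/5.35 = 145.901 (equivalently, work directly with expenditure since P cancels).
Midpoint %ΔQ = (780.57 − 1124.57)/952.57 = -0.36113; midpoint %ΔI = (5650 − 7360)/6505 = -0.26287.
η = -0.36113 / -0.26287 = 1.37.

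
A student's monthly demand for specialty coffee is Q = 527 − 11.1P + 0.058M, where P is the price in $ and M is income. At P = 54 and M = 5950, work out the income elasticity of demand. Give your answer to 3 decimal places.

At P = 54, M = 5950: Q = 272.700.
Holding P constant, ∂Q/∂M = 0.058.
η_M = (∂Q/∂M)·(M/Q) = 0.058 × (5950/272.700) = 1.265.

1.265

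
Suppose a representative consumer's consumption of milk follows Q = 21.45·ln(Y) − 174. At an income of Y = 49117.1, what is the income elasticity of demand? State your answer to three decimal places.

0.372

At Y = 49117.1: Q = 57.702.
dQ/dY = 21.45/Y = 0.000436711 at this income.
η = (dQ/dY)·(Y/Q) = 0.000436711 × (49117.1/57.702) = 0.372.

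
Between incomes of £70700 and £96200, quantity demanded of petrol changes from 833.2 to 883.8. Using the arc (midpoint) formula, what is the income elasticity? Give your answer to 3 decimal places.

ΔQ = 883.8 − 833.2 = 50.6; midpoint Q̄ = (833.2 + 883.8)/2 = 858.5.
ΔI = 96200 − 70700 = 25500; midpoint Ī = (70700 + 96200)/2 = 83450.
η = (ΔQ/Q̄) ÷ (ΔI/Ī) = (50.6/858.5) ÷ (25500/83450) = 0.193.

0.193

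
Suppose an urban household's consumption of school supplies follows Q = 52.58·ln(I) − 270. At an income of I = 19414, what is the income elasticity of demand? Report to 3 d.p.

At I = 19414: Q = 249.162.
dQ/dI = 52.58/I = 0.00270835 at this income.
η = (dQ/dI)·(I/Q) = 0.00270835 × (19414/249.162) = 0.211.

0.211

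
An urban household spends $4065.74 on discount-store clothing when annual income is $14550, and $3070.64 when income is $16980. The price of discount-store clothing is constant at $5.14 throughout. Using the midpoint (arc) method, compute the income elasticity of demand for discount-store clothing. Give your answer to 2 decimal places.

-1.81

With a constant price, Q₁ = 4065.74/5.14 = 791.000 and Q₂ = 3070.64/5.14 = 597.401 (equivalently, work directly with expenditure since P cancels).
Midpoint %ΔQ = (3070.64 − 4065.74)/3568.19 = -0.27888; midpoint %ΔI = (16980 − 14550)/15765 = 0.15414.
η = -0.27888 / 0.15414 = -1.81.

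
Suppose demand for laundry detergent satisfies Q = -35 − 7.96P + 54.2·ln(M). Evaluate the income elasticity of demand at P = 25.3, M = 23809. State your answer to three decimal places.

At P = 25.3, M = 23809: Q = 309.830.
Holding P constant, ∂Q/∂M = 54.2/M = 0.00227645.
η_M = (∂Q/∂M)·(M/Q) = 0.00227645 × (23809/309.830) = 0.175.

0.175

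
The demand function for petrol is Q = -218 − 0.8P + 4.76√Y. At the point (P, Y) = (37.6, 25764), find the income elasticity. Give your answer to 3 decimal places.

At P = 37.6, Y = 25764: Q = 515.956.
Holding P constant, ∂Q/∂Y = 4.76/(2√Y) = 0.0148276.
η_Y = (∂Q/∂Y)·(Y/Q) = 0.0148276 × (25764/515.956) = 0.740.

0.740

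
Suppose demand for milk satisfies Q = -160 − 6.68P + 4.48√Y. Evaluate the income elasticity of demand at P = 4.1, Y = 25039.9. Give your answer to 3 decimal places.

At P = 4.1, Y = 25039.9: Q = 521.527.
Holding P constant, ∂Q/∂Y = 4.48/(2√Y) = 0.0141557.
η_Y = (∂Q/∂Y)·(Y/Q) = 0.0141557 × (25039.9/521.527) = 0.680.

0.680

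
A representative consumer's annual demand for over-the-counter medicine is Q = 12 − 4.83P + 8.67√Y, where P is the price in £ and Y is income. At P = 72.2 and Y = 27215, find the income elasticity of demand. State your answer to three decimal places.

0.654

At P = 72.2, Y = 27215: Q = 1093.561.
Holding P constant, ∂Q/∂Y = 8.67/(2√Y) = 0.0262776.
η_Y = (∂Q/∂Y)·(Y/Q) = 0.0262776 × (27215/1093.561) = 0.654.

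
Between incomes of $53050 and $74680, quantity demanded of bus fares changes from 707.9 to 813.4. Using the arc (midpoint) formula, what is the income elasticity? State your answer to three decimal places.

0.410

ΔQ = 813.4 − 707.9 = 105.5; midpoint Q̄ = (707.9 + 813.4)/2 = 760.65.
ΔI = 74680 − 53050 = 21630; midpoint Ī = (53050 + 74680)/2 = 63865.
η = (ΔQ/Q̄) ÷ (ΔI/Ī) = (105.5/760.65) ÷ (21630/63865) = 0.410.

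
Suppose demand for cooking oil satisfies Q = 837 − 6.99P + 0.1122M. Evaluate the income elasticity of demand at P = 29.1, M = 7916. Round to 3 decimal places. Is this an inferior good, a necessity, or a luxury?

0.584 (necessity)

At P = 29.1, M = 7916: Q = 1521.766.
Holding P constant, ∂Q/∂M = 0.1122.
η_M = (∂Q/∂M)·(M/Q) = 0.1122 × (7916/1521.766) = 0.584.
Since 0 < η < 1, this is a necessity.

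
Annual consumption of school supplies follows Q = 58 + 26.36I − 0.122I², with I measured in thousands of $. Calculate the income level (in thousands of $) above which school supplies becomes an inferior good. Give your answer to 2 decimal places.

dQ/dI = 26.36 − 0.244I.
The good is inferior where dQ/dI < 0. Setting dQ/dI = 0 gives I = 26.36 / 0.244 = 108.03.

108.03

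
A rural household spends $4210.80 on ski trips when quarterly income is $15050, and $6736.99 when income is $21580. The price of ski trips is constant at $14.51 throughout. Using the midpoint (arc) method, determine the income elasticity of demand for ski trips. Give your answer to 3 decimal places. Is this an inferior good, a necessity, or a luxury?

With a constant price, Q₁ = 4210.80/14.51 = 290.200 and Q₂ = 6736.99/14.51 = 464.300 (equivalently, work directly with expenditure since P cancels).
Midpoint %ΔQ = (6736.99 − 4210.80)/5473.90 = 0.46150; midpoint %ΔI = (21580 − 15050)/18315 = 0.35654.
η = 0.46150 / 0.35654 = 1.294.
η > 1 ⇒ luxury.

1.294 (luxury)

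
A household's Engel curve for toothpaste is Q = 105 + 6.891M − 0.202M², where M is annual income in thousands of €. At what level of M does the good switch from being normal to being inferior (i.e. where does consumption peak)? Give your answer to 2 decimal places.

dQ/dM = 6.891 − 0.404M.
The good is inferior where dQ/dM < 0. Setting dQ/dM = 0 gives M = 6.891 / 0.404 = 17.06.

17.06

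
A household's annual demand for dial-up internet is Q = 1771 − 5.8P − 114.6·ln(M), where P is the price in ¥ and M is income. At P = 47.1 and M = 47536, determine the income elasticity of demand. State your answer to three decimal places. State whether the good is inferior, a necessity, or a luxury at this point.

-0.435 (inferior good)

At P = 47.1, M = 47536: Q = 263.665.
Holding P constant, ∂Q/∂M = -114.6/M = -0.0024108.
η_M = (∂Q/∂M)·(M/Q) = -0.0024108 × (47536/263.665) = -0.435.
Since η < 0, this is an inferior good.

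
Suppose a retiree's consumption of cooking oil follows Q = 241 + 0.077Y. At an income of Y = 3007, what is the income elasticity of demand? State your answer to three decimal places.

At Y = 3007: Q = 472.539.
dQ/dY = 0.077.
η = (dQ/dY)·(Y/Q) = 0.077 × (3007/472.539) = 0.490.

0.490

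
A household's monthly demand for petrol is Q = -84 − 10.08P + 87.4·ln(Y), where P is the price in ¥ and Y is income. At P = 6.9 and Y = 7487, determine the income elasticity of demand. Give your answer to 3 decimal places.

At P = 6.9, Y = 7487: Q = 626.137.
Holding P constant, ∂Q/∂Y = 87.4/Y = 0.0116736.
η_Y = (∂Q/∂Y)·(Y/Q) = 0.0116736 × (7487/626.137) = 0.140.

0.140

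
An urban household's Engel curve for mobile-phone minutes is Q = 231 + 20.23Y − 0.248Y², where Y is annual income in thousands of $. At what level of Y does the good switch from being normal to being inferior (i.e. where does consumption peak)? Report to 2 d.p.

dQ/dY = 20.23 − 0.496Y.
The good is inferior where dQ/dY < 0. Setting dQ/dY = 0 gives Y = 20.23 / 0.496 = 40.79.

40.79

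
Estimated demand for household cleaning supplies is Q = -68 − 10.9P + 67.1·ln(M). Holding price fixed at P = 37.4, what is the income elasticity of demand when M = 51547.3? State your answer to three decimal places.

0.266

At P = 37.4, M = 51547.3: Q = 252.392.
Holding P constant, ∂Q/∂M = 67.1/M = 0.00130172.
η_M = (∂Q/∂M)·(M/Q) = 0.00130172 × (51547.3/252.392) = 0.266.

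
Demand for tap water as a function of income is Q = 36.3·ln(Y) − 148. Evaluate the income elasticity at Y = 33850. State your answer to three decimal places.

At Y = 33850: Q = 230.598.
dQ/dY = 36.3/Y = 0.00107238 at this income.
η = (dQ/dY)·(Y/Q) = 0.00107238 × (33850/230.598) = 0.157.

0.157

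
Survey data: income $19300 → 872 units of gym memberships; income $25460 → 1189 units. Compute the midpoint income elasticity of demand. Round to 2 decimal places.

1.12

ΔQ = 1189 − 872 = 317; midpoint Q̄ = (872 + 1189)/2 = 1030.5.
ΔI = 25460 − 19300 = 6160; midpoint Ī = (19300 + 25460)/2 = 22380.
η = (ΔQ/Q̄) ÷ (ΔI/Ī) = (317/1030.5) ÷ (6160/22380) = 1.12.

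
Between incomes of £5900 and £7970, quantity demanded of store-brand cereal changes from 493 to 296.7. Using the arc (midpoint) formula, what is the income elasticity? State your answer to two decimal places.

ΔQ = 296.7 − 493 = -196.3; midpoint Q̄ = (493 + 296.7)/2 = 394.85.
ΔI = 7970 − 5900 = 2070; midpoint Ī = (5900 + 7970)/2 = 6935.
η = (ΔQ/Q̄) ÷ (ΔI/Ī) = (-196.3/394.85) ÷ (2070/6935) = -1.67.

-1.67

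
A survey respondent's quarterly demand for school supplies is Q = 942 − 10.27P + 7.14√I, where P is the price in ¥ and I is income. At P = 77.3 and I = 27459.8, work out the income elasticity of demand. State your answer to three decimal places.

0.444

At P = 77.3, I = 27459.8: Q = 1331.298.
Holding P constant, ∂Q/∂I = 7.14/(2√I) = 0.0215437.
η_I = (∂Q/∂I)·(I/Q) = 0.0215437 × (27459.8/1331.298) = 0.444.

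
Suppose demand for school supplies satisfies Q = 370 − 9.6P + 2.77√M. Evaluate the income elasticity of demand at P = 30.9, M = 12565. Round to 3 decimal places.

0.404

At P = 30.9, M = 12565: Q = 383.860.
Holding P constant, ∂Q/∂M = 2.77/(2√M) = 0.0123557.
η_M = (∂Q/∂M)·(M/Q) = 0.0123557 × (12565/383.860) = 0.404.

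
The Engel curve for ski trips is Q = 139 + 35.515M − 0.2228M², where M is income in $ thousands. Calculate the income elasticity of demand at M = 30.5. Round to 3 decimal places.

0.659

At M = 30.5: Q = 1014.9478.
dQ/dM = 35.515 − 0.4456M = 21.92420.
η = (dQ/dM)·(M/Q) = 21.92420 × (30.5/1014.9478) = 0.659.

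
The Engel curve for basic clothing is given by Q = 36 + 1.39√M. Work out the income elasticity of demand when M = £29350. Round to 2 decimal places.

0.43

At M = 29350: Q = 274.133.
dQ/dM = 1.39/(2√M) = 0.00405677 at this income.
η = (dQ/dM)·(M/Q) = 0.00405677 × (29350/274.133) = 0.43.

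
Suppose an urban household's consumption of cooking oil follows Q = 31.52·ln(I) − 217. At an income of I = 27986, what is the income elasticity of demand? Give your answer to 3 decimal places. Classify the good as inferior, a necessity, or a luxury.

At I = 27986: Q = 105.748.
dQ/dI = 31.52/I = 0.00112628 at this income.
η = (dQ/dI)·(I/Q) = 0.00112628 × (27986/105.748) = 0.298.
Since 0 < η < 1, the good is a necessity.

0.298 (necessity)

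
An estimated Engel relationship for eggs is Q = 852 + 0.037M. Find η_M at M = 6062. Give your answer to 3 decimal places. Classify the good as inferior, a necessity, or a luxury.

0.208 (necessity)

At M = 6062: Q = 1076.294.
dQ/dM = 0.037.
η = (dQ/dM)·(M/Q) = 0.037 × (6062/1076.294) = 0.208.
Since 0 < η < 1, the good is a necessity.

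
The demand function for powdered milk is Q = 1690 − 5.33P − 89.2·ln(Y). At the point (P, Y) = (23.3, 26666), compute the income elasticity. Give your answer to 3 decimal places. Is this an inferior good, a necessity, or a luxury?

At P = 23.3, Y = 26666: Q = 656.761.
Holding P constant, ∂Q/∂Y = -89.2/Y = -0.00334508.
η_Y = (∂Q/∂Y)·(Y/Q) = -0.00334508 × (26666/656.761) = -0.136.
Since η < 0, this is an inferior good.

-0.136 (inferior good)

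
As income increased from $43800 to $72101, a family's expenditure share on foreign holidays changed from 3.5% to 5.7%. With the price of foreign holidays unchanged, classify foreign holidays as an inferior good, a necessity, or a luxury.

luxury

The budget share rises as income rises, so η > 1.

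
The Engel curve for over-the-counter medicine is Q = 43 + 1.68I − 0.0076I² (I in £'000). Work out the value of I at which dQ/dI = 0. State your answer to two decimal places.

dQ/dI = 1.68 − 0.0152I.
The good is inferior where dQ/dI < 0. Setting dQ/dI = 0 gives I = 1.68 / 0.0152 = 110.53.

110.53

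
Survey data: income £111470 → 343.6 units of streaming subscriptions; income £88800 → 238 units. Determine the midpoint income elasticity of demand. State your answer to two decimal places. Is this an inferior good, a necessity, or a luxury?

ΔQ = 238 − 343.6 = -105.6; midpoint Q̄ = (343.6 + 238)/2 = 290.8.
ΔI = 88800 − 111470 = -22670; midpoint Ī = (111470 + 88800)/2 = 100135.
η = (ΔQ/Q̄) ÷ (ΔI/Ī) = (-105.6/290.8) ÷ (-22670/100135) = 1.60.
η > 1 ⇒ luxury.

1.60 (luxury)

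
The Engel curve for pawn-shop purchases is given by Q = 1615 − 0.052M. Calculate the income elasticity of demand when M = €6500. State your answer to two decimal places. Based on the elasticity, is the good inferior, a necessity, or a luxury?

-0.26 (inferior good)

At M = 6500: Q = 1277.000.
dQ/dM = −0.052.
η = (dQ/dM)·(M/Q) = -0.052 × (6500/1277.000) = -0.26.
Since η < 0, the good is an inferior good.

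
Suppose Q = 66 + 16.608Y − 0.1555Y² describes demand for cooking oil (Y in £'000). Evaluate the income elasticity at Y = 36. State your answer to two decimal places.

0.42

At Y = 36: Q = 462.3600.
dQ/dY = 16.608 − 0.311Y = 5.41200.
η = (dQ/dY)·(Y/Q) = 5.41200 × (36/462.3600) = 0.42.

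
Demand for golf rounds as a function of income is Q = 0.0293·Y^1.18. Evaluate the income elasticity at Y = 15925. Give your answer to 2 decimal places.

1.18

For Q = A·Y^β the income elasticity is constant and equal to β.
Here β = 1.18, so η = 1.18.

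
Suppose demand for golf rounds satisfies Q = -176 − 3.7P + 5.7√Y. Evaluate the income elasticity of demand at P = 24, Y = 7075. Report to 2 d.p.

At P = 24, Y = 7075: Q = 214.644.
Holding P constant, ∂Q/∂Y = 5.7/(2√Y) = 0.033883.
η_Y = (∂Q/∂Y)·(Y/Q) = 0.033883 × (7075/214.644) = 1.12.

1.12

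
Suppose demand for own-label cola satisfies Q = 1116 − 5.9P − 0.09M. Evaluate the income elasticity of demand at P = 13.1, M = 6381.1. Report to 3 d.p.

At P = 13.1, M = 6381.1: Q = 464.411.
Holding P constant, ∂Q/∂M = −0.09.
η_M = (∂Q/∂M)·(M/Q) = -0.09 × (6381.1/464.411) = -1.237.

-1.237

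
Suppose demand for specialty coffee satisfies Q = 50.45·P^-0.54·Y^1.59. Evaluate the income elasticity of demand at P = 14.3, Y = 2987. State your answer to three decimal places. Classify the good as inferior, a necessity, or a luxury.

For a multiplicative demand Q = A·P^α·Y^β, the income elasticity is β everywhere.
Here β = 1.59, so η = 1.590.
Since η > 1, this is a luxury.

1.590 (luxury)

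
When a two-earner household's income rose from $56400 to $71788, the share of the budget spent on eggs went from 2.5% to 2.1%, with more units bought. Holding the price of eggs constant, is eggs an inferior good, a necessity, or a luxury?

necessity

Quantity rises but the budget share falls as income rises, so 0 < η < 1.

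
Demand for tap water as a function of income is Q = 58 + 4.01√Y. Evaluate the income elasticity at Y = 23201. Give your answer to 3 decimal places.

At Y = 23201: Q = 668.798.
dQ/dY = 4.01/(2√Y) = 0.0131632 at this income.
η = (dQ/dY)·(Y/Q) = 0.0131632 × (23201/668.798) = 0.457.

0.457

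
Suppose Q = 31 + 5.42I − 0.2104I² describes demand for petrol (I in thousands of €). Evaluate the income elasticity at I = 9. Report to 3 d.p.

0.234

At I = 9: Q = 62.7376.
dQ/dI = 5.42 − 0.4208I = 1.63280.
η = (dQ/dI)·(I/Q) = 1.63280 × (9/62.7376) = 0.234.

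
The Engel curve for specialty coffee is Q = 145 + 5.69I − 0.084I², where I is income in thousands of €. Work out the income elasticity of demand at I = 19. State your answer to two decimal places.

0.21

At I = 19: Q = 222.7860.
dQ/dI = 5.69 − 0.168I = 2.49800.
η = (dQ/dI)·(I/Q) = 2.49800 × (19/222.7860) = 0.21.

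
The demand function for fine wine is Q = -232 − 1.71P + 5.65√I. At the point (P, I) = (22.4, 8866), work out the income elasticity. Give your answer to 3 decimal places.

At P = 22.4, I = 8866: Q = 261.697.
Holding P constant, ∂Q/∂I = 5.65/(2√I) = 0.0300023.
η_I = (∂Q/∂I)·(I/Q) = 0.0300023 × (8866/261.697) = 1.016.

1.016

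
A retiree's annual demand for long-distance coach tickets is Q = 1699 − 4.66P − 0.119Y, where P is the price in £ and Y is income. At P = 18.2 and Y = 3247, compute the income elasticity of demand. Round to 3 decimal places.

-0.315

At P = 18.2, Y = 3247: Q = 1227.795.
Holding P constant, ∂Q/∂Y = −0.119.
η_Y = (∂Q/∂Y)·(Y/Q) = -0.119 × (3247/1227.795) = -0.315.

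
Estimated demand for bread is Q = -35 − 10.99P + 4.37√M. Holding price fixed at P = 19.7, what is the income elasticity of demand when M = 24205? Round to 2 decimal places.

0.79

At P = 19.7, M = 24205: Q = 428.380.
Holding P constant, ∂Q/∂M = 4.37/(2√M) = 0.0140443.
η_M = (∂Q/∂M)·(M/Q) = 0.0140443 × (24205/428.380) = 0.79.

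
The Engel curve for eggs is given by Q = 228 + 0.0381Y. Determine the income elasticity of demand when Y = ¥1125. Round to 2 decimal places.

At Y = 1125: Q = 270.863.
dQ/dY = 0.0381.
η = (dQ/dY)·(Y/Q) = 0.0381 × (1125/270.863) = 0.16.

0.16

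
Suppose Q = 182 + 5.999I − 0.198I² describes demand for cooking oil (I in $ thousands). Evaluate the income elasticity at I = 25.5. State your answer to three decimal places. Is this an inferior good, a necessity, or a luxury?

-0.507 (inferior good)

At I = 25.5: Q = 206.2250.
dQ/dI = 5.999 − 0.396I = -4.09900.
η = (dQ/dI)·(I/Q) = -4.09900 × (25.5/206.2250) = -0.507.
η < 0 ⇒ inferior good.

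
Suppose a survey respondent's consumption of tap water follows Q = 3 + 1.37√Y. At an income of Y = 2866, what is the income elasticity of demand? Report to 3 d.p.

0.480

At Y = 2866: Q = 76.343.
dQ/dY = 1.37/(2√Y) = 0.0127954 at this income.
η = (dQ/dY)·(Y/Q) = 0.0127954 × (2866/76.343) = 0.480.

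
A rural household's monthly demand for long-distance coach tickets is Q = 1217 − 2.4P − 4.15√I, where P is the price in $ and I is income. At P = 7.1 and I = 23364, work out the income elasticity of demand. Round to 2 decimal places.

At P = 7.1, I = 23364: Q = 565.621.
Holding P constant, ∂Q/∂I = -4.15/(2√I) = -0.0135751.
η_I = (∂Q/∂I)·(I/Q) = -0.0135751 × (23364/565.621) = -0.56.

-0.56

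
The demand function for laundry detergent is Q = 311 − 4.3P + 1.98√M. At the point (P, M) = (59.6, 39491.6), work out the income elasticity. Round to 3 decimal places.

At P = 59.6, M = 39491.6: Q = 448.195.
Holding P constant, ∂Q/∂M = 1.98/(2√M) = 0.00498176.
η_M = (∂Q/∂M)·(M/Q) = 0.00498176 × (39491.6/448.195) = 0.439.

0.439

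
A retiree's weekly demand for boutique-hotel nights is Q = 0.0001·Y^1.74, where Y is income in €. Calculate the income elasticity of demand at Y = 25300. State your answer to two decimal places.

1.74

For Q = A·Y^β the income elasticity is constant and equal to β.
Here β = 1.74, so η = 1.74.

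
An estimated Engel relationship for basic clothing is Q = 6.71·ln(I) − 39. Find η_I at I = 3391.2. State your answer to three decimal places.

0.432

At I = 3391.2: Q = 15.545.
dQ/dI = 6.71/I = 0.00197865 at this income.
η = (dQ/dI)·(I/Q) = 0.00197865 × (3391.2/15.545) = 0.432.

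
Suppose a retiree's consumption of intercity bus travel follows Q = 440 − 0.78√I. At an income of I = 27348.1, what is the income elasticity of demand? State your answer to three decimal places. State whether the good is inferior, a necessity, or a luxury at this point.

-0.207 (inferior good)

At I = 27348.1: Q = 311.009.
dQ/dI = -0.78/(2√I) = -0.00235831 at this income.
η = (dQ/dI)·(I/Q) = -0.00235831 × (27348.1/311.009) = -0.207.
Since η < 0, the good is an inferior good.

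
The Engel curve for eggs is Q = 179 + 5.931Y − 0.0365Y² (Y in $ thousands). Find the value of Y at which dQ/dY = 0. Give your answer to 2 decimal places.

81.25

dQ/dY = 5.931 − 0.073Y.
The good is inferior where dQ/dY < 0. Setting dQ/dY = 0 gives Y = 5.931 / 0.073 = 81.25.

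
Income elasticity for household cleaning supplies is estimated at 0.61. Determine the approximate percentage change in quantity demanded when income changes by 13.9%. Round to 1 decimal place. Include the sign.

%ΔQ ≈ η × %ΔI = 0.61 × 13.9% = 8.5%.

8.5%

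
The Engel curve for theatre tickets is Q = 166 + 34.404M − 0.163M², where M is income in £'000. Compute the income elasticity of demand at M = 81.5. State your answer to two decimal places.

At M = 81.5: Q = 1887.2393.
dQ/dM = 34.404 − 0.326M = 7.83500.
η = (dQ/dM)·(M/Q) = 7.83500 × (81.5/1887.2393) = 0.34.

0.34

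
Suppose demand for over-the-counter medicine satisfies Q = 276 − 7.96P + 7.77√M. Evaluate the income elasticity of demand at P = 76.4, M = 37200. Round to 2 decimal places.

At P = 76.4, M = 37200: Q = 1166.479.
Holding P constant, ∂Q/∂M = 7.77/(2√M) = 0.0201428.
η_M = (∂Q/∂M)·(M/Q) = 0.0201428 × (37200/1166.479) = 0.64.

0.64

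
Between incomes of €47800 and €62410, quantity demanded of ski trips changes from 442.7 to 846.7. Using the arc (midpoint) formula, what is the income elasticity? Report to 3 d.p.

ΔQ = 846.7 − 442.7 = 404; midpoint Q̄ = (442.7 + 846.7)/2 = 644.7.
ΔI = 62410 − 47800 = 14610; midpoint Ī = (47800 + 62410)/2 = 55105.
η = (ΔQ/Q̄) ÷ (ΔI/Ī) = (404/644.7) ÷ (14610/55105) = 2.364.

2.364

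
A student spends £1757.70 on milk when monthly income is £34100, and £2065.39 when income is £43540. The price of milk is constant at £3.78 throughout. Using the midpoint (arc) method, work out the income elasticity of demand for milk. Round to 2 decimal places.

0.66

With a constant price, Q₁ = 1757.70/3.78 = 465.000 and Q₂ = 2065.39/3.78 = 546.399 (equivalently, work directly with expenditure since P cancels).
Midpoint %ΔQ = (2065.39 − 1757.70)/1911.55 = 0.16096; midpoint %ΔI = (43540 − 34100)/38820 = 0.24317.
η = 0.16096 / 0.24317 = 0.66.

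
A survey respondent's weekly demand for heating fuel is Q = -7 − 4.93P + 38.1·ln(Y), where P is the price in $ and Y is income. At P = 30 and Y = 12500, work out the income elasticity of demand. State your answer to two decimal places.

0.19

At P = 30, Y = 12500: Q = 204.516.
Holding P constant, ∂Q/∂Y = 38.1/Y = 0.003048.
η_Y = (∂Q/∂Y)·(Y/Q) = 0.003048 × (12500/204.516) = 0.19.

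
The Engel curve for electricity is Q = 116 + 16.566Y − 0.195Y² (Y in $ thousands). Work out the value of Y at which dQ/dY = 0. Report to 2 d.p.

dQ/dY = 16.566 − 0.39Y.
The good is inferior where dQ/dY < 0. Setting dQ/dY = 0 gives Y = 16.566 / 0.39 = 42.48.

42.48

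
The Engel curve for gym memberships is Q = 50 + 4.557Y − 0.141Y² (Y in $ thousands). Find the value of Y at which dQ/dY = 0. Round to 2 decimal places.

dQ/dY = 4.557 − 0.282Y.
The good is inferior where dQ/dY < 0. Setting dQ/dY = 0 gives Y = 4.557 / 0.282 = 16.16.

16.16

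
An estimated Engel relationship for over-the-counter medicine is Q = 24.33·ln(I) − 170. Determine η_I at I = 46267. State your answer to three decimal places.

0.266

At I = 46267: Q = 91.357.
dQ/dI = 24.33/I = 0.000525861 at this income.
η = (dQ/dI)·(I/Q) = 0.000525861 × (46267/91.357) = 0.266.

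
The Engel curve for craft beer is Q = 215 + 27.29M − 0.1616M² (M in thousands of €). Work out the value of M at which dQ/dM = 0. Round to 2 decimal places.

84.44

dQ/dM = 27.29 − 0.3232M.
The good is inferior where dQ/dM < 0. Setting dQ/dM = 0 gives M = 27.29 / 0.3232 = 84.44.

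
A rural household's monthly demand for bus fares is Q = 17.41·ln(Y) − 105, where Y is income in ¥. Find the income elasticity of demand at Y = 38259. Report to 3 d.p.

At Y = 38259: Q = 78.713.
dQ/dY = 17.41/Y = 0.000455056 at this income.
η = (dQ/dY)·(Y/Q) = 0.000455056 × (38259/78.713) = 0.221.

0.221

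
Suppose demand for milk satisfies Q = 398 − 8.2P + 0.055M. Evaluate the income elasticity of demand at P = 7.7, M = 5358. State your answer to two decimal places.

0.47

At P = 7.7, M = 5358: Q = 629.550.
Holding P constant, ∂Q/∂M = 0.055.
η_M = (∂Q/∂M)·(M/Q) = 0.055 × (5358/629.550) = 0.47.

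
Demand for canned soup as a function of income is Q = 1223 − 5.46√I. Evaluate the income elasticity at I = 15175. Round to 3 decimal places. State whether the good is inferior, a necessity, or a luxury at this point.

-0.611 (inferior good)

At I = 15175: Q = 550.400.
dQ/dI = -5.46/(2√I) = -0.0221615 at this income.
η = (dQ/dI)·(I/Q) = -0.0221615 × (15175/550.400) = -0.611.
Since η < 0, the good is an inferior good.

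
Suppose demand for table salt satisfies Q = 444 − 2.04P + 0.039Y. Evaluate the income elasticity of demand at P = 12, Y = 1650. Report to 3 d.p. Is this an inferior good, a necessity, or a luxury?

0.133 (necessity)

At P = 12, Y = 1650: Q = 483.870.
Holding P constant, ∂Q/∂Y = 0.039.
η_Y = (∂Q/∂Y)·(Y/Q) = 0.039 × (1650/483.870) = 0.133.
Since 0 < η < 1, this is a necessity.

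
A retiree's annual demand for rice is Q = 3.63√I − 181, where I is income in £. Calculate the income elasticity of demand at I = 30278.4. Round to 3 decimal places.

0.701

At I = 30278.4: Q = 450.645.
dQ/dI = 3.63/(2√I) = 0.0104306 at this income.
η = (dQ/dI)·(I/Q) = 0.0104306 × (30278.4/450.645) = 0.701.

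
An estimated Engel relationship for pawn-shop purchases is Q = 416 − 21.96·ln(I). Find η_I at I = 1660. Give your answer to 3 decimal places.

-0.087

At I = 1660: Q = 253.176.
dQ/dI = -21.96/I = -0.0132289 at this income.
η = (dQ/dI)·(I/Q) = -0.0132289 × (1660/253.176) = -0.087.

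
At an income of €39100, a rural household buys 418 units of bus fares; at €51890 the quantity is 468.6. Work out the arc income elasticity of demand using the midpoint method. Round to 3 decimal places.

0.406

ΔQ = 468.6 − 418 = 50.6; midpoint Q̄ = (418 + 468.6)/2 = 443.3.
ΔI = 51890 − 39100 = 12790; midpoint Ī = (39100 + 51890)/2 = 45495.
η = (ΔQ/Q̄) ÷ (ΔI/Ī) = (50.6/443.3) ÷ (12790/45495) = 0.406.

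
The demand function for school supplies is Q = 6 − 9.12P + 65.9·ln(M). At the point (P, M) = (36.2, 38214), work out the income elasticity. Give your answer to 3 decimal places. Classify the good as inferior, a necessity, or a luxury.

0.178 (necessity)

At P = 36.2, M = 38214: Q = 371.164.
Holding P constant, ∂Q/∂M = 65.9/M = 0.0017245.
η_M = (∂Q/∂M)·(M/Q) = 0.0017245 × (38214/371.164) = 0.178.
Since 0 < η < 1, this is a necessity.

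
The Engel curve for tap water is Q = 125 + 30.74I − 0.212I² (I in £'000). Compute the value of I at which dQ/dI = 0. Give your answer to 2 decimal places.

72.50

dQ/dI = 30.74 − 0.424I.
The good is inferior where dQ/dI < 0. Setting dQ/dI = 0 gives I = 30.74 / 0.424 = 72.50.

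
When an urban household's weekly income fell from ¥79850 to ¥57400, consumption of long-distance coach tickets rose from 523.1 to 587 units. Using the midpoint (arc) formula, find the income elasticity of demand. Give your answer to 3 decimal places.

-0.352

ΔQ = 587 − 523.1 = 63.9; midpoint Q̄ = (523.1 + 587)/2 = 555.05.
ΔI = 57400 − 79850 = -22450; midpoint Ī = (79850 + 57400)/2 = 68625.
η = (ΔQ/Q̄) ÷ (ΔI/Ī) = (63.9/555.05) ÷ (-22450/68625) = -0.352.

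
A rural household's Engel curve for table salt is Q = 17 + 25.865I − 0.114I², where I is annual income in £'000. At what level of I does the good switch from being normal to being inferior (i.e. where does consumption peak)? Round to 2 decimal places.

dQ/dI = 25.865 − 0.228I.
The good is inferior where dQ/dI < 0. Setting dQ/dI = 0 gives I = 25.865 / 0.228 = 113.44.

113.44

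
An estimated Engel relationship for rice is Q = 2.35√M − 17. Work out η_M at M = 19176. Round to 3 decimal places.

At M = 19176: Q = 308.422.
dQ/dM = 2.35/(2√M) = 0.00848514 at this income.
η = (dQ/dM)·(M/Q) = 0.00848514 × (19176/308.422) = 0.528.

0.528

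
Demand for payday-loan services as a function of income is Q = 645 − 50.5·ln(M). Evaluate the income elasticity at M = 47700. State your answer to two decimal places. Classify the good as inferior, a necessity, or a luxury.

-0.50 (inferior good)

At M = 47700: Q = 100.979.
dQ/dM = -50.5/M = -0.0010587 at this income.
η = (dQ/dM)·(M/Q) = -0.0010587 × (47700/100.979) = -0.50.
Since η < 0, the good is an inferior good.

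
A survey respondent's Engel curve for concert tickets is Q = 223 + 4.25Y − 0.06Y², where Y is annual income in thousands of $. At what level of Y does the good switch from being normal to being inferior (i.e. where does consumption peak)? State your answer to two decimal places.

dQ/dY = 4.25 − 0.12Y.
The good is inferior where dQ/dY < 0. Setting dQ/dY = 0 gives Y = 4.25 / 0.12 = 35.42.

35.42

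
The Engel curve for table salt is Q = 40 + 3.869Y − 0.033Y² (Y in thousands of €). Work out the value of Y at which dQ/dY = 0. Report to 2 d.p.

58.62

dQ/dY = 3.869 − 0.066Y.
The good is inferior where dQ/dY < 0. Setting dQ/dY = 0 gives Y = 3.869 / 0.066 = 58.62.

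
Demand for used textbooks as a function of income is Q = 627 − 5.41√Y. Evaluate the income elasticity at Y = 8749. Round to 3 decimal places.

At Y = 8749: Q = 120.970.
dQ/dY = -5.41/(2√Y) = -0.0289193 at this income.
η = (dQ/dY)·(Y/Q) = -0.0289193 × (8749/120.970) = -2.092.

-2.092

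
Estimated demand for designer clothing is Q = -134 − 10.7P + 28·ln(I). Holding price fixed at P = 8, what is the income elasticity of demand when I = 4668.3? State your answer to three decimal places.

1.651

At P = 8, I = 4668.3: Q = 16.959.
Holding P constant, ∂Q/∂I = 28/I = 0.0059979.
η_I = (∂Q/∂I)·(I/Q) = 0.0059979 × (4668.3/16.959) = 1.651.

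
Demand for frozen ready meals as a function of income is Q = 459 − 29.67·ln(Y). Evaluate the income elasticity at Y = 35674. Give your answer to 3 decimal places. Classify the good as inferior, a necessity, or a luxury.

At Y = 35674: Q = 147.994.
dQ/dY = -29.67/Y = -0.000831698 at this income.
η = (dQ/dY)·(Y/Q) = -0.000831698 × (35674/147.994) = -0.200.
Since η < 0, the good is an inferior good.

-0.200 (inferior good)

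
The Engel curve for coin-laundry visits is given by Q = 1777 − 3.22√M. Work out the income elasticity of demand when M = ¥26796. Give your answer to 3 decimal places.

At M = 26796: Q = 1249.903.
dQ/dM = -3.22/(2√M) = -0.00983537 at this income.
η = (dQ/dM)·(M/Q) = -0.00983537 × (26796/1249.903) = -0.211.

-0.211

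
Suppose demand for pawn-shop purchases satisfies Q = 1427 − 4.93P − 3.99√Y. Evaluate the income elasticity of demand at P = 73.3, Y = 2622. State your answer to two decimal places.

At P = 73.3, Y = 2622: Q = 861.321.
Holding P constant, ∂Q/∂Y = -3.99/(2√Y) = -0.0389607.
η_Y = (∂Q/∂Y)·(Y/Q) = -0.0389607 × (2622/861.321) = -0.12.

-0.12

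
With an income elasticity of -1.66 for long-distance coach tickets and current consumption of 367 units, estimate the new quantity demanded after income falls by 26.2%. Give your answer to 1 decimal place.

526.6

%ΔQ ≈ η × %ΔI = -1.66 × (-26.2%) = 43.492%.
New Q ≈ 367 × (1 + 0.43492) = 526.6.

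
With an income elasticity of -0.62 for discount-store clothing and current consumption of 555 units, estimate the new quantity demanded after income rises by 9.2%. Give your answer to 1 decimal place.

%ΔQ ≈ η × %ΔI = -0.62 × 9.2% = -5.704%.
New Q ≈ 555 × (1 − 0.05704) = 523.3.

523.3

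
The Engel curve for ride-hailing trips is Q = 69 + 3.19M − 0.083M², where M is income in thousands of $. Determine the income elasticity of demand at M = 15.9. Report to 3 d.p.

0.089

At M = 15.9: Q = 98.7378.
dQ/dM = 3.19 − 0.166M = 0.55060.
η = (dQ/dM)·(M/Q) = 0.55060 × (15.9/98.7378) = 0.089.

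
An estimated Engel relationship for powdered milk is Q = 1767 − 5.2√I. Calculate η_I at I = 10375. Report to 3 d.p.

At I = 10375: Q = 1237.340.
dQ/dI = -5.2/(2√I) = -0.0255258 at this income.
η = (dQ/dI)·(I/Q) = -0.0255258 × (10375/1237.340) = -0.214.

-0.214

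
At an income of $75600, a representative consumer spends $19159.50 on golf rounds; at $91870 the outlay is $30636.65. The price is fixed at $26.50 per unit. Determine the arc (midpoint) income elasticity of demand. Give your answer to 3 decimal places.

2.372

With a constant price, Q₁ = 19159.50/26.50 = 723.000 and Q₂ = 30636.65/26.50 = 1156.100 (equivalently, work directly with expenditure since P cancels).
Midpoint %ΔQ = (30636.65 − 19159.50)/24898.08 = 0.46097; midpoint %ΔI = (91870 − 75600)/83735 = 0.19430.
η = 0.46097 / 0.19430 = 2.372.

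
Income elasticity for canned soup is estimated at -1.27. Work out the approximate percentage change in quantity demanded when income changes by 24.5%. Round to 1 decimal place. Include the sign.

%ΔQ ≈ η × %ΔI = -1.27 × 24.5% = -31.1%.

-31.1%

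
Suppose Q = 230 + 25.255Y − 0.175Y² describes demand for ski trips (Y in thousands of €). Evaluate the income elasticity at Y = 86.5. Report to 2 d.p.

At Y = 86.5: Q = 1105.1638.
dQ/dY = 25.255 − 0.35Y = -5.02000.
η = (dQ/dY)·(Y/Q) = -5.02000 × (86.5/1105.1638) = -0.39.

-0.39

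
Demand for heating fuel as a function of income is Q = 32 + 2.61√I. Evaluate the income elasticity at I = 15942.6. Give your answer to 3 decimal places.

0.456

At I = 15942.6: Q = 361.549.
dQ/dI = 2.61/(2√I) = 0.0103355 at this income.
η = (dQ/dI)·(I/Q) = 0.0103355 × (15942.6/361.549) = 0.456.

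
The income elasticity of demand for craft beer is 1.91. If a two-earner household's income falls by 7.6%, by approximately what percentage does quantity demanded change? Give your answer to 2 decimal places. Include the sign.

%ΔQ ≈ η × %ΔI = 1.91 × (-7.6%) = -14.52%.

-14.52%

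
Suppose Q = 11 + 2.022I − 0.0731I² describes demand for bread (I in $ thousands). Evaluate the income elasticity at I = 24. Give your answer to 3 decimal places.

-2.048

At I = 24: Q = 17.4224.
dQ/dI = 2.022 − 0.1462I = -1.48680.
η = (dQ/dI)·(I/Q) = -1.48680 × (24/17.4224) = -2.048.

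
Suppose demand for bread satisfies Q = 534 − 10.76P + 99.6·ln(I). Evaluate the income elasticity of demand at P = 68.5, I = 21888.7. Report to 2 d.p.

0.13

At P = 68.5, I = 21888.7: Q = 792.315.
Holding P constant, ∂Q/∂I = 99.6/I = 0.00455029.
η_I = (∂Q/∂I)·(I/Q) = 0.00455029 × (21888.7/792.315) = 0.13.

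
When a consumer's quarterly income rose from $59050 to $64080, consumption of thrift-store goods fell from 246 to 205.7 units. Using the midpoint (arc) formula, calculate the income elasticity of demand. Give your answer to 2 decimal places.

-2.18

ΔQ = 205.7 − 246 = -40.3; midpoint Q̄ = (246 + 205.7)/2 = 225.85.
ΔI = 64080 − 59050 = 5030; midpoint Ī = (59050 + 64080)/2 = 61565.
η = (ΔQ/Q̄) ÷ (ΔI/Ī) = (-40.3/225.85) ÷ (5030/61565) = -2.18.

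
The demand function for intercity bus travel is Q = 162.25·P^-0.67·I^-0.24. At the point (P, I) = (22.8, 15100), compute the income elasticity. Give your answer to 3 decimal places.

For a multiplicative demand Q = A·P^α·I^β, the income elasticity is β everywhere.
Here β = -0.24, so η = -0.240.

-0.240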